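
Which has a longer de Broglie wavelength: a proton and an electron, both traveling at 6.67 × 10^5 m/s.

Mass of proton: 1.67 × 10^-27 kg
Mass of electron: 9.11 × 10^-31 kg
The electron has the longer wavelength.

Using λ = h/(mv), since both particles have the same velocity, the wavelength depends only on mass.

For proton: λ₁ = h/(m₁v) = 5.95 × 10^-13 m
For electron: λ₂ = h/(m₂v) = 1.09 × 10^-9 m

Since λ ∝ 1/m at constant velocity, the lighter particle has the longer wavelength.

The electron has the longer de Broglie wavelength.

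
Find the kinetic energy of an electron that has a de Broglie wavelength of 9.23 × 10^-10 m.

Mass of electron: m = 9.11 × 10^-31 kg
2.83 × 10^-19 J (or 1.77 eV)

From λ = h/√(2mKE), we solve for KE:

λ² = h²/(2mKE)
KE = h²/(2mλ²)
KE = (6.626 × 10^-34 J·s)² / (2 × 9.11 × 10^-31 kg × (9.23 × 10^-10 m)²)
KE = 2.83 × 10^-19 J
KE = 1.77 eV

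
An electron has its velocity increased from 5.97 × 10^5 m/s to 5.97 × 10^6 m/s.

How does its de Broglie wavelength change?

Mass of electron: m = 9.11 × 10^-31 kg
The wavelength decreases by a factor of 10.

Using λ = h/(mv):

Initial wavelength: λ₁ = h/(mv₁) = 1.22 × 10^-9 m
Final wavelength: λ₂ = h/(mv₂) = 1.22 × 10^-10 m

Since λ ∝ 1/v, when velocity increases by a factor of 10, the wavelength decreases by a factor of 10.

λ₂/λ₁ = v₁/v₂ = 1/10

The wavelength decreases by a factor of 10.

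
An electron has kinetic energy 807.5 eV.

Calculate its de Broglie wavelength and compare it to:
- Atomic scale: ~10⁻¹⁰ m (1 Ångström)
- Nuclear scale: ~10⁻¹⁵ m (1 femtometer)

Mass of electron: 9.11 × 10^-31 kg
λ = 4.32 × 10^-11 m, which is between nuclear and atomic scales.

Using λ = h/√(2mKE):

KE = 807.5 eV = 1.294 × 10^-16 J

λ = h/√(2mKE)
λ = (6.626 × 10^-34 J·s) / √(2 × 9.11 × 10^-31 kg × 1.294 × 10^-16 J)
λ = 4.32 × 10^-11 m

Comparison:
- Atomic scale (10⁻¹⁰ m): λ is 0.43× this size
- Nuclear scale (10⁻¹⁵ m): λ is 4.3e+04× this size

The wavelength is between nuclear and atomic scales.

This wavelength is appropriate for probing atomic structure but too large for nuclear physics experiments.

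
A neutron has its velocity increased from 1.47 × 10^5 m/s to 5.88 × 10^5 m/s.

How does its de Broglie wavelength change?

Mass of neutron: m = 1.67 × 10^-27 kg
The wavelength decreases by a factor of 4.

Using λ = h/(mv):

Initial wavelength: λ₁ = h/(mv₁) = 2.70 × 10^-12 m
Final wavelength: λ₂ = h/(mv₂) = 6.75 × 10^-13 m

Since λ ∝ 1/v, when velocity increases by a factor of 4, the wavelength decreases by a factor of 4.

λ₂/λ₁ = v₁/v₂ = 1/4

The wavelength decreases by a factor of 4.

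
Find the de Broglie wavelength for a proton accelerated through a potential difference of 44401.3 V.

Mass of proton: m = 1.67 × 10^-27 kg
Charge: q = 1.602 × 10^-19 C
1.36 × 10^-13 m

When a particle is accelerated through voltage V, it gains kinetic energy KE = qV.

The de Broglie wavelength is then λ = h/√(2mqV):

λ = h/√(2mqV)
λ = (6.626 × 10^-34 J·s) / √(2 × 1.67 × 10^-27 kg × 1.602 × 10^-19 C × 44401.3 V)
λ = 1.36 × 10^-13 m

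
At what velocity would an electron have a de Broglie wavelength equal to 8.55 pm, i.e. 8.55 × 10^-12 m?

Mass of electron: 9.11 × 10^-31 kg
8.51 × 10^7 m/s

From λ = h/(mv), solve for v:

v = h/(mλ)
v = (6.626 × 10^-34 J·s) / (9.11 × 10^-31 kg × 8.55 × 10^-12 m)
v = 8.51 × 10^7 m/s

Note: This velocity is 28.4% of the speed of light, so relativistic corrections would be needed for a more accurate calculation.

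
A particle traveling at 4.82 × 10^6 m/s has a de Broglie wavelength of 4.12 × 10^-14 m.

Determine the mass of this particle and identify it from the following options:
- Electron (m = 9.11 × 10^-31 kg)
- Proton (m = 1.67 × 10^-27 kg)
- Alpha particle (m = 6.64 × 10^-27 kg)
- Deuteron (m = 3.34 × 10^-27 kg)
The particle is a deuteron.

From λ = h/(mv), solve for mass:

m = h/(λv)
m = (6.626 × 10^-34 J·s) / (4.12 × 10^-14 m × 4.82 × 10^6 m/s)
m = 3.34 × 10^-27 kg

Comparing with the listed masses, this is closest to a deuteron.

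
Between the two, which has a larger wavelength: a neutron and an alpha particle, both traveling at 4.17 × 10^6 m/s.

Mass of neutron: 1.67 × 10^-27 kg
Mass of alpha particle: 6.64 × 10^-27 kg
The neutron has the longer wavelength.

Using λ = h/(mv), since both particles have the same velocity, the wavelength depends only on mass.

For neutron: λ₁ = h/(m₁v) = 9.51 × 10^-14 m
For alpha particle: λ₂ = h/(m₂v) = 2.39 × 10^-14 m

Since λ ∝ 1/m at constant velocity, the lighter particle has the longer wavelength.

The neutron has the longer de Broglie wavelength.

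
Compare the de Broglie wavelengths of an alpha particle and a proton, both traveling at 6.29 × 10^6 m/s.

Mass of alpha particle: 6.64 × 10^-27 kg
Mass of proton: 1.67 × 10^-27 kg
The proton has the longer wavelength.

Using λ = h/(mv), since both particles have the same velocity, the wavelength depends only on mass.

For alpha particle: λ₁ = h/(m₁v) = 1.59 × 10^-14 m
For proton: λ₂ = h/(m₂v) = 6.31 × 10^-14 m

Since λ ∝ 1/m at constant velocity, the lighter particle has the longer wavelength.

The proton has the longer de Broglie wavelength.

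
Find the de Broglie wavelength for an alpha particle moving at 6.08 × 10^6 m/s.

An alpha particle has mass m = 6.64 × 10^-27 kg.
1.64 × 10^-14 m

Using the de Broglie relation λ = h/(mv):

λ = h/(mv)
λ = (6.626 × 10^-34 J·s) / (6.64 × 10^-27 kg × 6.08 × 10^6 m/s)
λ = 1.64 × 10^-14 m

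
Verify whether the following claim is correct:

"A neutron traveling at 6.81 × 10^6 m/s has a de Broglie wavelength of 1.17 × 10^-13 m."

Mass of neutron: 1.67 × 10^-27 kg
False

The claim is incorrect.

Using λ = h/(mv):
λ = (6.626 × 10^-34 J·s) / (1.67 × 10^-27 kg × 6.81 × 10^6 m/s)
λ = 5.83 × 10^-14 m

The actual wavelength differs from the claimed 1.17 × 10^-13 m.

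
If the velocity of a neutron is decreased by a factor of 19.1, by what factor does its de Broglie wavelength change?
The wavelength increases by a factor of 19.1.

From λ = h/(mv), the wavelength is inversely proportional to velocity:

λ ∝ 1/v

If v → v/19.1, then λ → 19.1λ

When velocity is decreased by a factor of 19.1, the wavelength increases by a factor of 19.1.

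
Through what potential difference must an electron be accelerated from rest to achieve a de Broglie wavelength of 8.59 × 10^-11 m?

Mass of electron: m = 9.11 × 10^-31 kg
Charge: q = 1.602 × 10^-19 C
204 V

From λ = h/√(2mqV), we solve for V:

λ² = h²/(2mqV)
V = h²/(2mqλ²)
V = (6.626 × 10^-34 J·s)² / (2 × 9.11 × 10^-31 kg × 1.602 × 10^-19 C × (8.59 × 10^-11 m)²)
V = 204 V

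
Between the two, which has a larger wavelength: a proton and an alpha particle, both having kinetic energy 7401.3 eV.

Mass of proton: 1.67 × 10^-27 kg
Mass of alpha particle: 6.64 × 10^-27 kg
The proton has the longer wavelength.

Using λ = h/√(2mKE):

For proton: λ₁ = h/√(2m₁KE) = 3.33 × 10^-13 m
For alpha particle: λ₂ = h/√(2m₂KE) = 1.67 × 10^-13 m

Since λ ∝ 1/√m at constant kinetic energy, the lighter particle has the longer wavelength.

The proton has the longer de Broglie wavelength.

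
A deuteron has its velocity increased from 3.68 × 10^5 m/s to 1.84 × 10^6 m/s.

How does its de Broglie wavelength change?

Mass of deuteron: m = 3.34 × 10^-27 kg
The wavelength decreases by a factor of 5.

Using λ = h/(mv):

Initial wavelength: λ₁ = h/(mv₁) = 5.39 × 10^-13 m
Final wavelength: λ₂ = h/(mv₂) = 1.08 × 10^-13 m

Since λ ∝ 1/v, when velocity increases by a factor of 5, the wavelength decreases by a factor of 5.

λ₂/λ₁ = v₁/v₂ = 1/5

The wavelength decreases by a factor of 5.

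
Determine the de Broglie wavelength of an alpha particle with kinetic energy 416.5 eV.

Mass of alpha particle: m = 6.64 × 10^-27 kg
7.04 × 10^-13 m

Using λ = h/√(2mKE):

First convert KE to Joules: KE = 416.5 eV = 6.673 × 10^-17 J

λ = h/√(2mKE)
λ = (6.626 × 10^-34 J·s) / √(2 × 6.64 × 10^-27 kg × 6.673 × 10^-17 J)
λ = 7.04 × 10^-13 m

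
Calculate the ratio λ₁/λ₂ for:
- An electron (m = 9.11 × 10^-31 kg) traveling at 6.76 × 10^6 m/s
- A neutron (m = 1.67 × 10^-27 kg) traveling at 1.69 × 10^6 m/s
λ₁/λ₂ = 458

Using λ = h/(mv):

λ₁ = h/(m₁v₁) = 1.08 × 10^-10 m
λ₂ = h/(m₂v₂) = 2.35 × 10^-13 m

Ratio λ₁/λ₂ = (m₂v₂)/(m₁v₁)
         = (1.67 × 10^-27 kg × 1.69 × 10^6 m/s) / (9.11 × 10^-31 kg × 6.76 × 10^6 m/s)
         = 458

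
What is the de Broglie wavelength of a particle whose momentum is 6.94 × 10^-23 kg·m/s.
9.55 × 10^-12 m

Using the de Broglie relation λ = h/p:

λ = h/p
λ = (6.626 × 10^-34 J·s) / (6.94 × 10^-23 kg·m/s)
λ = 9.55 × 10^-12 m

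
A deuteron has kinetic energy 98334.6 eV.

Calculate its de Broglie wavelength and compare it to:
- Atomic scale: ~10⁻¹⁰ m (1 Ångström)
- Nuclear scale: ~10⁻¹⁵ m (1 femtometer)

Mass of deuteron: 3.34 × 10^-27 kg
λ = 6.46 × 10^-14 m, which is between nuclear and atomic scales.

Using λ = h/√(2mKE):

KE = 98334.6 eV = 1.575 × 10^-14 J

λ = h/√(2mKE)
λ = (6.626 × 10^-34 J·s) / √(2 × 3.34 × 10^-27 kg × 1.575 × 10^-14 J)
λ = 6.46 × 10^-14 m

Comparison:
- Atomic scale (10⁻¹⁰ m): λ is 0.00065× this size
- Nuclear scale (10⁻¹⁵ m): λ is 65× this size

The wavelength is between nuclear and atomic scales.

This wavelength is appropriate for probing atomic structure but too large for nuclear physics experiments.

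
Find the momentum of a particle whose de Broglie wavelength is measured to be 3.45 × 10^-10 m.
1.92 × 10^-24 kg·m/s

From the de Broglie relation λ = h/p, we solve for p:

p = h/λ
p = (6.626 × 10^-34 J·s) / (3.45 × 10^-10 m)
p = 1.92 × 10^-24 kg·m/s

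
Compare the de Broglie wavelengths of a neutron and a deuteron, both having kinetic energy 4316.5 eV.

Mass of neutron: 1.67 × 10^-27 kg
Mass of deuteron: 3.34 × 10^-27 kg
The neutron has the longer wavelength.

Using λ = h/√(2mKE):

For neutron: λ₁ = h/√(2m₁KE) = 4.36 × 10^-13 m
For deuteron: λ₂ = h/√(2m₂KE) = 3.08 × 10^-13 m

Since λ ∝ 1/√m at constant kinetic energy, the lighter particle has the longer wavelength.

The neutron has the longer de Broglie wavelength.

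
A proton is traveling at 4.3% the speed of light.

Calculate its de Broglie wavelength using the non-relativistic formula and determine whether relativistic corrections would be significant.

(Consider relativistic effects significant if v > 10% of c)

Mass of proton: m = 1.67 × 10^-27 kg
No, relativistic corrections are not needed.

Using the non-relativistic de Broglie formula λ = h/(mv):

v = 4.3% × c = 1.289 × 10^7 m/s

λ = h/(mv)
λ = (6.626 × 10^-34 J·s) / (1.67 × 10^-27 kg × 1.289 × 10^7 m/s)
λ = 3.08 × 10^-14 m

Since v = 4.3% of c < 10% of c, relativistic corrections are NOT significant and this non-relativistic result is a good approximation.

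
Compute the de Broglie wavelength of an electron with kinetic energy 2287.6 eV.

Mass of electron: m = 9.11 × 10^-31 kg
2.56 × 10^-11 m

Using λ = h/√(2mKE):

First convert KE to Joules: KE = 2287.6 eV = 3.665 × 10^-16 J

λ = h/√(2mKE)
λ = (6.626 × 10^-34 J·s) / √(2 × 9.11 × 10^-31 kg × 3.665 × 10^-16 J)
λ = 2.56 × 10^-11 m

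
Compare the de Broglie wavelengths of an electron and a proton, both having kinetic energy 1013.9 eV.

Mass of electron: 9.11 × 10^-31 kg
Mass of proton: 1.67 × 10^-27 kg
The electron has the longer wavelength.

Using λ = h/√(2mKE):

For electron: λ₁ = h/√(2m₁KE) = 3.85 × 10^-11 m
For proton: λ₂ = h/√(2m₂KE) = 9.00 × 10^-13 m

Since λ ∝ 1/√m at constant kinetic energy, the lighter particle has the longer wavelength.

The electron has the longer de Broglie wavelength.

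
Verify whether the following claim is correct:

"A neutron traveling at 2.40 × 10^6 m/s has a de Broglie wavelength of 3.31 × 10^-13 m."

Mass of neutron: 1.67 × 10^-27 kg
False

The claim is incorrect.

Using λ = h/(mv):
λ = (6.626 × 10^-34 J·s) / (1.67 × 10^-27 kg × 2.40 × 10^6 m/s)
λ = 1.65 × 10^-13 m

The actual wavelength differs from the claimed 3.31 × 10^-13 m.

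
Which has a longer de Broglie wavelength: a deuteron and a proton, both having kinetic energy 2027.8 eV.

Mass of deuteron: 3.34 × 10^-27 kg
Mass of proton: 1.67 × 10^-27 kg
The proton has the longer wavelength.

Using λ = h/√(2mKE):

For deuteron: λ₁ = h/√(2m₁KE) = 4.50 × 10^-13 m
For proton: λ₂ = h/√(2m₂KE) = 6.36 × 10^-13 m

Since λ ∝ 1/√m at constant kinetic energy, the lighter particle has the longer wavelength.

The proton has the longer de Broglie wavelength.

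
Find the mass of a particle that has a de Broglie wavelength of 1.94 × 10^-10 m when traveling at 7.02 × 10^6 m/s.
4.87 × 10^-31 kg

From the de Broglie relation λ = h/(mv), we solve for m:

m = h/(λv)
m = (6.626 × 10^-34 J·s) / (1.94 × 10^-10 m × 7.02 × 10^6 m/s)
m = 4.87 × 10^-31 kg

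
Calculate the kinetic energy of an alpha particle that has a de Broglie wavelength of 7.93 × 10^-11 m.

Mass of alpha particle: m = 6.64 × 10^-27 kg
5.26 × 10^-21 J (or 0.0328 eV)

From λ = h/√(2mKE), we solve for KE:

λ² = h²/(2mKE)
KE = h²/(2mλ²)
KE = (6.626 × 10^-34 J·s)² / (2 × 6.64 × 10^-27 kg × (7.93 × 10^-11 m)²)
KE = 5.26 × 10^-21 J
KE = 0.0328 eV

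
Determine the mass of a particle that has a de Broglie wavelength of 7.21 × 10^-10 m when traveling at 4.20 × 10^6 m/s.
2.19 × 10^-31 kg

From the de Broglie relation λ = h/(mv), we solve for m:

m = h/(λv)
m = (6.626 × 10^-34 J·s) / (7.21 × 10^-10 m × 4.20 × 10^6 m/s)
m = 2.19 × 10^-31 kg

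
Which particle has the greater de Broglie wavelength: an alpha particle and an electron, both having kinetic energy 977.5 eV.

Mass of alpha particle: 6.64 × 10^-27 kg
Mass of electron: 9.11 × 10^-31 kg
The electron has the longer wavelength.

Using λ = h/√(2mKE):

For alpha particle: λ₁ = h/√(2m₁KE) = 4.59 × 10^-13 m
For electron: λ₂ = h/√(2m₂KE) = 3.92 × 10^-11 m

Since λ ∝ 1/√m at constant kinetic energy, the lighter particle has the longer wavelength.

The electron has the longer de Broglie wavelength.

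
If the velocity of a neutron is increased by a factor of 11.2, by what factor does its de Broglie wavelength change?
The wavelength decreases by a factor of 11.2.

From λ = h/(mv), the wavelength is inversely proportional to velocity:

λ ∝ 1/v

If v → 11.2v, then λ → λ/11.2

When velocity is increased by a factor of 11.2, the wavelength decreases by a factor of 11.2.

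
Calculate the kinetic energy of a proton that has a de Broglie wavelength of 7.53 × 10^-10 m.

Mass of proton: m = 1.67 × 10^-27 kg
2.32 × 10^-22 J (or 1.45 × 10^-3 eV)

From λ = h/√(2mKE), we solve for KE:

λ² = h²/(2mKE)
KE = h²/(2mλ²)
KE = (6.626 × 10^-34 J·s)² / (2 × 1.67 × 10^-27 kg × (7.53 × 10^-10 m)²)
KE = 2.32 × 10^-22 J
KE = 1.45 × 10^-3 eV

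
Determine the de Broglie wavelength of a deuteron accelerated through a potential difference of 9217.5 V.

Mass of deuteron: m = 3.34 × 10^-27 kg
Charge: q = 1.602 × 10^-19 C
2.11 × 10^-13 m

When a particle is accelerated through voltage V, it gains kinetic energy KE = qV.

The de Broglie wavelength is then λ = h/√(2mqV):

λ = h/√(2mqV)
λ = (6.626 × 10^-34 J·s) / √(2 × 3.34 × 10^-27 kg × 1.602 × 10^-19 C × 9217.5 V)
λ = 2.11 × 10^-13 m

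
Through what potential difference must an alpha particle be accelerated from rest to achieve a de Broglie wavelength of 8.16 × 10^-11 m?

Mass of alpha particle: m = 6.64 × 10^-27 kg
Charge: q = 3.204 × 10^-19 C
1.55 × 10^-2 V

From λ = h/√(2mqV), we solve for V:

λ² = h²/(2mqV)
V = h²/(2mqλ²)
V = (6.626 × 10^-34 J·s)² / (2 × 6.64 × 10^-27 kg × 3.204 × 10^-19 C × (8.16 × 10^-11 m)²)
V = 1.55 × 10^-2 V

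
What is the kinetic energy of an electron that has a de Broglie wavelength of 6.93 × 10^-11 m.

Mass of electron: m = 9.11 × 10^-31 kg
5.02 × 10^-17 J (or 313 eV)

From λ = h/√(2mKE), we solve for KE:

λ² = h²/(2mKE)
KE = h²/(2mλ²)
KE = (6.626 × 10^-34 J·s)² / (2 × 9.11 × 10^-31 kg × (6.93 × 10^-11 m)²)
KE = 5.02 × 10^-17 J
KE = 313 eV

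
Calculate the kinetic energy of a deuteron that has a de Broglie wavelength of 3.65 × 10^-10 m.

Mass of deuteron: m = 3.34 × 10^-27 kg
4.93 × 10^-22 J (or 3.08 × 10^-3 eV)

From λ = h/√(2mKE), we solve for KE:

λ² = h²/(2mKE)
KE = h²/(2mλ²)
KE = (6.626 × 10^-34 J·s)² / (2 × 3.34 × 10^-27 kg × (3.65 × 10^-10 m)²)
KE = 4.93 × 10^-22 J
KE = 3.08 × 10^-3 eV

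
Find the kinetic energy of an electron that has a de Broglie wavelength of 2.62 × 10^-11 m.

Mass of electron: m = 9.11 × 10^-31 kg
3.51 × 10^-16 J (or 2.19 × 10^3 eV)

From λ = h/√(2mKE), we solve for KE:

λ² = h²/(2mKE)
KE = h²/(2mλ²)
KE = (6.626 × 10^-34 J·s)² / (2 × 9.11 × 10^-31 kg × (2.62 × 10^-11 m)²)
KE = 3.51 × 10^-16 J
KE = 2.19 × 10^3 eV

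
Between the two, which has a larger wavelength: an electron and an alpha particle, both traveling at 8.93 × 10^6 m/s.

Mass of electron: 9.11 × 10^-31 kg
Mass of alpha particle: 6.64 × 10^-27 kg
The electron has the longer wavelength.

Using λ = h/(mv), since both particles have the same velocity, the wavelength depends only on mass.

For electron: λ₁ = h/(m₁v) = 8.14 × 10^-11 m
For alpha particle: λ₂ = h/(m₂v) = 1.12 × 10^-14 m

Since λ ∝ 1/m at constant velocity, the lighter particle has the longer wavelength.

The electron has the longer de Broglie wavelength.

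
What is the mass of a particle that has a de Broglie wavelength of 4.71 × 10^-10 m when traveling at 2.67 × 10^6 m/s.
5.27 × 10^-31 kg

From the de Broglie relation λ = h/(mv), we solve for m:

m = h/(λv)
m = (6.626 × 10^-34 J·s) / (4.71 × 10^-10 m × 2.67 × 10^6 m/s)
m = 5.27 × 10^-31 kg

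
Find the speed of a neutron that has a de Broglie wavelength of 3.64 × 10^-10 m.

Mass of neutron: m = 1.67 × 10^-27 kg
1.09 × 10^3 m/s

From the de Broglie relation λ = h/(mv), we solve for v:

v = h/(mλ)
v = (6.626 × 10^-34 J·s) / (1.67 × 10^-27 kg × 3.64 × 10^-10 m)
v = 1.09 × 10^3 m/s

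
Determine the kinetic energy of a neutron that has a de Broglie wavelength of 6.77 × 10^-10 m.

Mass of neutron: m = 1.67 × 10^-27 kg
2.87 × 10^-22 J (or 1.79 × 10^-3 eV)

From λ = h/√(2mKE), we solve for KE:

λ² = h²/(2mKE)
KE = h²/(2mλ²)
KE = (6.626 × 10^-34 J·s)² / (2 × 1.67 × 10^-27 kg × (6.77 × 10^-10 m)²)
KE = 2.87 × 10^-22 J
KE = 1.79 × 10^-3 eV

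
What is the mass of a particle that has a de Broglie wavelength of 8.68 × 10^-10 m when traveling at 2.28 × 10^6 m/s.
3.35 × 10^-31 kg

From the de Broglie relation λ = h/(mv), we solve for m:

m = h/(λv)
m = (6.626 × 10^-34 J·s) / (8.68 × 10^-10 m × 2.28 × 10^6 m/s)
m = 3.35 × 10^-31 kg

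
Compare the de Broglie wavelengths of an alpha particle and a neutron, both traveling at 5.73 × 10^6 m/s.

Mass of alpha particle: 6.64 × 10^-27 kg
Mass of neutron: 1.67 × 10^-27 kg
The neutron has the longer wavelength.

Using λ = h/(mv), since both particles have the same velocity, the wavelength depends only on mass.

For alpha particle: λ₁ = h/(m₁v) = 1.74 × 10^-14 m
For neutron: λ₂ = h/(m₂v) = 6.92 × 10^-14 m

Since λ ∝ 1/m at constant velocity, the lighter particle has the longer wavelength.

The neutron has the longer de Broglie wavelength.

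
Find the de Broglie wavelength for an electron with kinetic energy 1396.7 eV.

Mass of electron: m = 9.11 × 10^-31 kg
3.28 × 10^-11 m

Using λ = h/√(2mKE):

First convert KE to Joules: KE = 1396.7 eV = 2.238 × 10^-16 J

λ = h/√(2mKE)
λ = (6.626 × 10^-34 J·s) / √(2 × 9.11 × 10^-31 kg × 2.238 × 10^-16 J)
λ = 3.28 × 10^-11 m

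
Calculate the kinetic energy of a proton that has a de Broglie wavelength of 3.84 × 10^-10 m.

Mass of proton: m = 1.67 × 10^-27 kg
8.91 × 10^-22 J (or 5.56 × 10^-3 eV)

From λ = h/√(2mKE), we solve for KE:

λ² = h²/(2mKE)
KE = h²/(2mλ²)
KE = (6.626 × 10^-34 J·s)² / (2 × 1.67 × 10^-27 kg × (3.84 × 10^-10 m)²)
KE = 8.91 × 10^-22 J
KE = 5.56 × 10^-3 eV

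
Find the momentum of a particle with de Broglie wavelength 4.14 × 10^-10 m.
1.60 × 10^-24 kg·m/s

From the de Broglie relation λ = h/p, we solve for p:

p = h/λ
p = (6.626 × 10^-34 J·s) / (4.14 × 10^-10 m)
p = 1.60 × 10^-24 kg·m/s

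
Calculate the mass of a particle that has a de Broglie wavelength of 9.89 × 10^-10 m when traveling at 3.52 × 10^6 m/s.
1.90 × 10^-31 kg

From the de Broglie relation λ = h/(mv), we solve for m:

m = h/(λv)
m = (6.626 × 10^-34 J·s) / (9.89 × 10^-10 m × 3.52 × 10^6 m/s)
m = 1.90 × 10^-31 kg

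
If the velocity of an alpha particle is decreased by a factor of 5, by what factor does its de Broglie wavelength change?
The wavelength increases by a factor of 5.

From λ = h/(mv), the wavelength is inversely proportional to velocity:

λ ∝ 1/v

If v → v/5, then λ → 5λ

When velocity is decreased by a factor of 5, the wavelength increases by a factor of 5.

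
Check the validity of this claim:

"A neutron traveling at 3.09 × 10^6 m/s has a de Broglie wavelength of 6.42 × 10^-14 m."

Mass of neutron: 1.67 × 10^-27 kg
False

The claim is incorrect.

Using λ = h/(mv):
λ = (6.626 × 10^-34 J·s) / (1.67 × 10^-27 kg × 3.09 × 10^6 m/s)
λ = 1.28 × 10^-13 m

The actual wavelength differs from the claimed 6.42 × 10^-14 m.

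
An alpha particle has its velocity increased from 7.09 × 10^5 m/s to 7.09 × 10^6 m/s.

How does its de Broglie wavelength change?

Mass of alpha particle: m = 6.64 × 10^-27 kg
The wavelength decreases by a factor of 10.

Using λ = h/(mv):

Initial wavelength: λ₁ = h/(mv₁) = 1.41 × 10^-13 m
Final wavelength: λ₂ = h/(mv₂) = 1.41 × 10^-14 m

Since λ ∝ 1/v, when velocity increases by a factor of 10, the wavelength decreases by a factor of 10.

λ₂/λ₁ = v₁/v₂ = 1/10

The wavelength decreases by a factor of 10.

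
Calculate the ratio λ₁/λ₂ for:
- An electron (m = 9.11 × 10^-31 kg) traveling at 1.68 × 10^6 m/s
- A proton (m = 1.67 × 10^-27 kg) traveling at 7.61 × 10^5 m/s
λ₁/λ₂ = 830

Using λ = h/(mv):

λ₁ = h/(m₁v₁) = 4.33 × 10^-10 m
λ₂ = h/(m₂v₂) = 5.21 × 10^-13 m

Ratio λ₁/λ₂ = (m₂v₂)/(m₁v₁)
         = (1.67 × 10^-27 kg × 7.61 × 10^5 m/s) / (9.11 × 10^-31 kg × 1.68 × 10^6 m/s)
         = 830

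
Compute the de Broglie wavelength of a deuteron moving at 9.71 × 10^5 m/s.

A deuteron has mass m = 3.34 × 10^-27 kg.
2.04 × 10^-13 m

Using the de Broglie relation λ = h/(mv):

λ = h/(mv)
λ = (6.626 × 10^-34 J·s) / (3.34 × 10^-27 kg × 9.71 × 10^5 m/s)
λ = 2.04 × 10^-13 m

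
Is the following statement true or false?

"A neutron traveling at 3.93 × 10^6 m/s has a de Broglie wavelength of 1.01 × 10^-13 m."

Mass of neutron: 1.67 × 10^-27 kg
True

The claim is correct.

Using λ = h/(mv):
λ = (6.626 × 10^-34 J·s) / (1.67 × 10^-27 kg × 3.93 × 10^6 m/s)
λ = 1.01 × 10^-13 m

This matches the claimed value.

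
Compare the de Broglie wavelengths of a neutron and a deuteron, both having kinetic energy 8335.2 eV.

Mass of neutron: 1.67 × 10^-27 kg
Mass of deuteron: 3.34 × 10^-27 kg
The neutron has the longer wavelength.

Using λ = h/√(2mKE):

For neutron: λ₁ = h/√(2m₁KE) = 3.14 × 10^-13 m
For deuteron: λ₂ = h/√(2m₂KE) = 2.22 × 10^-13 m

Since λ ∝ 1/√m at constant kinetic energy, the lighter particle has the longer wavelength.

The neutron has the longer de Broglie wavelength.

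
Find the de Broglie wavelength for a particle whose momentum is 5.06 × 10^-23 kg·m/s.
1.31 × 10^-11 m

Using the de Broglie relation λ = h/p:

λ = h/p
λ = (6.626 × 10^-34 J·s) / (5.06 × 10^-23 kg·m/s)
λ = 1.31 × 10^-11 m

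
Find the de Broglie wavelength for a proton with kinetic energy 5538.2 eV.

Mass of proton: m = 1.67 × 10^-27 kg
3.85 × 10^-13 m

Using λ = h/√(2mKE):

First convert KE to Joules: KE = 5538.2 eV = 8.873 × 10^-16 J

λ = h/√(2mKE)
λ = (6.626 × 10^-34 J·s) / √(2 × 1.67 × 10^-27 kg × 8.873 × 10^-16 J)
λ = 3.85 × 10^-13 m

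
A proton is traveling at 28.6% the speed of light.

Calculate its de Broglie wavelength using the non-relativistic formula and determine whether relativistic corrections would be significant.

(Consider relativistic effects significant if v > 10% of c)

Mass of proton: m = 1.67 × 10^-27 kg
Yes, relativistic corrections are needed.

Using the non-relativistic de Broglie formula λ = h/(mv):

v = 28.6% × c = 8.574 × 10^7 m/s

λ = h/(mv)
λ = (6.626 × 10^-34 J·s) / (1.67 × 10^-27 kg × 8.574 × 10^7 m/s)
λ = 4.63 × 10^-15 m

Since v = 28.6% of c > 10% of c, relativistic corrections ARE significant and the actual wavelength would differ from this non-relativistic estimate.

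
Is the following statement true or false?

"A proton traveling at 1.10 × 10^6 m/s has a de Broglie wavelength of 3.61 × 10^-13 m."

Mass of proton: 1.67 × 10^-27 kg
True

The claim is correct.

Using λ = h/(mv):
λ = (6.626 × 10^-34 J·s) / (1.67 × 10^-27 kg × 1.10 × 10^6 m/s)
λ = 3.61 × 10^-13 m

This matches the claimed value.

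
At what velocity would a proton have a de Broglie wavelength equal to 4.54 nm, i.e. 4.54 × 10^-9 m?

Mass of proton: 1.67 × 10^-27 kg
8.74 × 10^1 m/s

From λ = h/(mv), solve for v:

v = h/(mλ)
v = (6.626 × 10^-34 J·s) / (1.67 × 10^-27 kg × 4.54 × 10^-9 m)
v = 8.74 × 10^1 m/s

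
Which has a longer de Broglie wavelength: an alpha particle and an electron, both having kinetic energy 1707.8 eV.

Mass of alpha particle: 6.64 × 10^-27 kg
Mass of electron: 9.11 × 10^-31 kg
The electron has the longer wavelength.

Using λ = h/√(2mKE):

For alpha particle: λ₁ = h/√(2m₁KE) = 3.48 × 10^-13 m
For electron: λ₂ = h/√(2m₂KE) = 2.97 × 10^-11 m

Since λ ∝ 1/√m at constant kinetic energy, the lighter particle has the longer wavelength.

The electron has the longer de Broglie wavelength.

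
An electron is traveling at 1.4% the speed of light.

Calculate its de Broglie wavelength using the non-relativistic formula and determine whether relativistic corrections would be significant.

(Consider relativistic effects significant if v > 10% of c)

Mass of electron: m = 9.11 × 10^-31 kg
No, relativistic corrections are not needed.

Using the non-relativistic de Broglie formula λ = h/(mv):

v = 1.4% × c = 4.197 × 10^6 m/s

λ = h/(mv)
λ = (6.626 × 10^-34 J·s) / (9.11 × 10^-31 kg × 4.197 × 10^6 m/s)
λ = 1.73 × 10^-10 m

Since v = 1.4% of c < 10% of c, relativistic corrections are NOT significant and this non-relativistic result is a good approximation.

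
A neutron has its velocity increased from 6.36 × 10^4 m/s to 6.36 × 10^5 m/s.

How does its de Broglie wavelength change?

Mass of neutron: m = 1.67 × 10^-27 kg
The wavelength decreases by a factor of 10.

Using λ = h/(mv):

Initial wavelength: λ₁ = h/(mv₁) = 6.24 × 10^-12 m
Final wavelength: λ₂ = h/(mv₂) = 6.24 × 10^-13 m

Since λ ∝ 1/v, when velocity increases by a factor of 10, the wavelength decreases by a factor of 10.

λ₂/λ₁ = v₁/v₂ = 1/10

The wavelength decreases by a factor of 10.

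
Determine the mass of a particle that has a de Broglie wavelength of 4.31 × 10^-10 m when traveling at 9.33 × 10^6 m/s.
1.65 × 10^-31 kg

From the de Broglie relation λ = h/(mv), we solve for m:

m = h/(λv)
m = (6.626 × 10^-34 J·s) / (4.31 × 10^-10 m × 9.33 × 10^6 m/s)
m = 1.65 × 10^-31 kg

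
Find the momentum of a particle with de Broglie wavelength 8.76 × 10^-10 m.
7.56 × 10^-25 kg·m/s

From the de Broglie relation λ = h/p, we solve for p:

p = h/λ
p = (6.626 × 10^-34 J·s) / (8.76 × 10^-10 m)
p = 7.56 × 10^-25 kg·m/s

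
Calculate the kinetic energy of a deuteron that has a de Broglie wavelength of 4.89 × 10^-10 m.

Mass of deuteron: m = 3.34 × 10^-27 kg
2.75 × 10^-22 J (or 1.72 × 10^-3 eV)

From λ = h/√(2mKE), we solve for KE:

λ² = h²/(2mKE)
KE = h²/(2mλ²)
KE = (6.626 × 10^-34 J·s)² / (2 × 3.34 × 10^-27 kg × (4.89 × 10^-10 m)²)
KE = 2.75 × 10^-22 J
KE = 1.72 × 10^-3 eV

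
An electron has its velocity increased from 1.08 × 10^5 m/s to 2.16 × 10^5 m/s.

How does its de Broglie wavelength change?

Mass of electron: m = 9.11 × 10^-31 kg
The wavelength decreases by a factor of 2.

Using λ = h/(mv):

Initial wavelength: λ₁ = h/(mv₁) = 6.73 × 10^-9 m
Final wavelength: λ₂ = h/(mv₂) = 3.37 × 10^-9 m

Since λ ∝ 1/v, when velocity increases by a factor of 2, the wavelength decreases by a factor of 2.

λ₂/λ₁ = v₁/v₂ = 1/2

The wavelength decreases by a factor of 2.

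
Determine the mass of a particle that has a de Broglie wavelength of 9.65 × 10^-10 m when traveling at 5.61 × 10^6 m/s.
1.22 × 10^-31 kg

From the de Broglie relation λ = h/(mv), we solve for m:

m = h/(λv)
m = (6.626 × 10^-34 J·s) / (9.65 × 10^-10 m × 5.61 × 10^6 m/s)
m = 1.22 × 10^-31 kg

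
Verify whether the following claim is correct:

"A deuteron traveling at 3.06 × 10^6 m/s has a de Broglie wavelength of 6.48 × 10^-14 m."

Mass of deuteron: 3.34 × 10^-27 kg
True

The claim is correct.

Using λ = h/(mv):
λ = (6.626 × 10^-34 J·s) / (3.34 × 10^-27 kg × 3.06 × 10^6 m/s)
λ = 6.48 × 10^-14 m

This matches the claimed value.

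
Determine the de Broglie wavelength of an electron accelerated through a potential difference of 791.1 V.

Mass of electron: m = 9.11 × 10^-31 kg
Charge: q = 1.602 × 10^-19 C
4.36 × 10^-11 m

When a particle is accelerated through voltage V, it gains kinetic energy KE = qV.

The de Broglie wavelength is then λ = h/√(2mqV):

λ = h/√(2mqV)
λ = (6.626 × 10^-34 J·s) / √(2 × 9.11 × 10^-31 kg × 1.602 × 10^-19 C × 791.1 V)
λ = 4.36 × 10^-11 m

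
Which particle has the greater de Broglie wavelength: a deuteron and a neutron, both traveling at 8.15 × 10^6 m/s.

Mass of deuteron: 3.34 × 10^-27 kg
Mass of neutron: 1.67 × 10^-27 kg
The neutron has the longer wavelength.

Using λ = h/(mv), since both particles have the same velocity, the wavelength depends only on mass.

For deuteron: λ₁ = h/(m₁v) = 2.43 × 10^-14 m
For neutron: λ₂ = h/(m₂v) = 4.87 × 10^-14 m

Since λ ∝ 1/m at constant velocity, the lighter particle has the longer wavelength.

The neutron has the longer de Broglie wavelength.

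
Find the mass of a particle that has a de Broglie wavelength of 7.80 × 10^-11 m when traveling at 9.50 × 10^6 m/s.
8.94 × 10^-31 kg

From the de Broglie relation λ = h/(mv), we solve for m:

m = h/(λv)
m = (6.626 × 10^-34 J·s) / (7.80 × 10^-11 m × 9.50 × 10^6 m/s)
m = 8.94 × 10^-31 kg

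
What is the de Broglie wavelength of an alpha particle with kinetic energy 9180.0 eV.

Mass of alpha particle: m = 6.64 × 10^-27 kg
1.50 × 10^-13 m

Using λ = h/√(2mKE):

First convert KE to Joules: KE = 9180.0 eV = 1.471 × 10^-15 J

λ = h/√(2mKE)
λ = (6.626 × 10^-34 J·s) / √(2 × 6.64 × 10^-27 kg × 1.471 × 10^-15 J)
λ = 1.50 × 10^-13 m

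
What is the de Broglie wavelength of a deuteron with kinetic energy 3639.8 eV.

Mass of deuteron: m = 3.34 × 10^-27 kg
3.36 × 10^-13 m

Using λ = h/√(2mKE):

First convert KE to Joules: KE = 3639.8 eV = 5.832 × 10^-16 J

λ = h/√(2mKE)
λ = (6.626 × 10^-34 J·s) / √(2 × 3.34 × 10^-27 kg × 5.832 × 10^-16 J)
λ = 3.36 × 10^-13 m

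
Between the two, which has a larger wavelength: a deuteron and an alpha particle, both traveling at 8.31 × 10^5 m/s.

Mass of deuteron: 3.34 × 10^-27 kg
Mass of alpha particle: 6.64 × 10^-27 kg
The deuteron has the longer wavelength.

Using λ = h/(mv), since both particles have the same velocity, the wavelength depends only on mass.

For deuteron: λ₁ = h/(m₁v) = 2.39 × 10^-13 m
For alpha particle: λ₂ = h/(m₂v) = 1.20 × 10^-13 m

Since λ ∝ 1/m at constant velocity, the lighter particle has the longer wavelength.

The deuteron has the longer de Broglie wavelength.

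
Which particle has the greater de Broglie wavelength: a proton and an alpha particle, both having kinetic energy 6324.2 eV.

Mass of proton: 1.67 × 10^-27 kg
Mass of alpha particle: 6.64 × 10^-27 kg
The proton has the longer wavelength.

Using λ = h/√(2mKE):

For proton: λ₁ = h/√(2m₁KE) = 3.60 × 10^-13 m
For alpha particle: λ₂ = h/√(2m₂KE) = 1.81 × 10^-13 m

Since λ ∝ 1/√m at constant kinetic energy, the lighter particle has the longer wavelength.

The proton has the longer de Broglie wavelength.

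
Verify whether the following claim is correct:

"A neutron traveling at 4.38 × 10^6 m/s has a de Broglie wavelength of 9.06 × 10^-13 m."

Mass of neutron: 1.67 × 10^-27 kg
False

The claim is incorrect.

Using λ = h/(mv):
λ = (6.626 × 10^-34 J·s) / (1.67 × 10^-27 kg × 4.38 × 10^6 m/s)
λ = 9.06 × 10^-14 m

The actual wavelength differs from the claimed 9.06 × 10^-13 m.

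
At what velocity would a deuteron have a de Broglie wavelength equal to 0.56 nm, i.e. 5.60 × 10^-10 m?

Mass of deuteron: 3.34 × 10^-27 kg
3.54 × 10^2 m/s

From λ = h/(mv), solve for v:

v = h/(mλ)
v = (6.626 × 10^-34 J·s) / (3.34 × 10^-27 kg × 5.60 × 10^-10 m)
v = 3.54 × 10^2 m/s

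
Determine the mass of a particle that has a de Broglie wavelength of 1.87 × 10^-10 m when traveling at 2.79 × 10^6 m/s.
1.27 × 10^-30 kg

From the de Broglie relation λ = h/(mv), we solve for m:

m = h/(λv)
m = (6.626 × 10^-34 J·s) / (1.87 × 10^-10 m × 2.79 × 10^6 m/s)
m = 1.27 × 10^-30 kg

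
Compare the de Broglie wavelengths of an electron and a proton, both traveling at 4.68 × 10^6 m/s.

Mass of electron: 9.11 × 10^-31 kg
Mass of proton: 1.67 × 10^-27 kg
The electron has the longer wavelength.

Using λ = h/(mv), since both particles have the same velocity, the wavelength depends only on mass.

For electron: λ₁ = h/(m₁v) = 1.55 × 10^-10 m
For proton: λ₂ = h/(m₂v) = 8.48 × 10^-14 m

Since λ ∝ 1/m at constant velocity, the lighter particle has the longer wavelength.

The electron has the longer de Broglie wavelength.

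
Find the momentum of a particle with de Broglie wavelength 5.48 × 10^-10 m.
1.21 × 10^-24 kg·m/s

From the de Broglie relation λ = h/p, we solve for p:

p = h/λ
p = (6.626 × 10^-34 J·s) / (5.48 × 10^-10 m)
p = 1.21 × 10^-24 kg·m/s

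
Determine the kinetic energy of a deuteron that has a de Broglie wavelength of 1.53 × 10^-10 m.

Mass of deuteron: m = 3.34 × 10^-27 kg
2.81 × 10^-21 J (or 0.0175 eV)

From λ = h/√(2mKE), we solve for KE:

λ² = h²/(2mKE)
KE = h²/(2mλ²)
KE = (6.626 × 10^-34 J·s)² / (2 × 3.34 × 10^-27 kg × (1.53 × 10^-10 m)²)
KE = 2.81 × 10^-21 J
KE = 0.0175 eV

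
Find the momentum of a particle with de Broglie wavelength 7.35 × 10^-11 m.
9.01 × 10^-24 kg·m/s

From the de Broglie relation λ = h/p, we solve for p:

p = h/λ
p = (6.626 × 10^-34 J·s) / (7.35 × 10^-11 m)
p = 9.01 × 10^-24 kg·m/s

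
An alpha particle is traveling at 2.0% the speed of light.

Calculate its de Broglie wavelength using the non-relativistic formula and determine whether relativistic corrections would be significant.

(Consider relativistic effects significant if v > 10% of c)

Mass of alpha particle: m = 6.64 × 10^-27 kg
No, relativistic corrections are not needed.

Using the non-relativistic de Broglie formula λ = h/(mv):

v = 2.0% × c = 5.996 × 10^6 m/s

λ = h/(mv)
λ = (6.626 × 10^-34 J·s) / (6.64 × 10^-27 kg × 5.996 × 10^6 m/s)
λ = 1.66 × 10^-14 m

Since v = 2.0% of c < 10% of c, relativistic corrections are NOT significant and this non-relativistic result is a good approximation.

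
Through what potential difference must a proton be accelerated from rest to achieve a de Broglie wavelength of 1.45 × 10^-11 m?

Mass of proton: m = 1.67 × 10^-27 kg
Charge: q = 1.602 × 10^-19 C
3.90 V

From λ = h/√(2mqV), we solve for V:

λ² = h²/(2mqV)
V = h²/(2mqλ²)
V = (6.626 × 10^-34 J·s)² / (2 × 1.67 × 10^-27 kg × 1.602 × 10^-19 C × (1.45 × 10^-11 m)²)
V = 3.90 V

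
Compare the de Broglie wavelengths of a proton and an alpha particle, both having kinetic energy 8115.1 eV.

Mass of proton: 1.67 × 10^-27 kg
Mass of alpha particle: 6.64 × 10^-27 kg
The proton has the longer wavelength.

Using λ = h/√(2mKE):

For proton: λ₁ = h/√(2m₁KE) = 3.18 × 10^-13 m
For alpha particle: λ₂ = h/√(2m₂KE) = 1.59 × 10^-13 m

Since λ ∝ 1/√m at constant kinetic energy, the lighter particle has the longer wavelength.

The proton has the longer de Broglie wavelength.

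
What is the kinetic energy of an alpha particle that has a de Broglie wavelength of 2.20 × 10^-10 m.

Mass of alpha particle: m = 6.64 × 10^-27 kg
6.83 × 10^-22 J (or 4.26 × 10^-3 eV)

From λ = h/√(2mKE), we solve for KE:

λ² = h²/(2mKE)
KE = h²/(2mλ²)
KE = (6.626 × 10^-34 J·s)² / (2 × 6.64 × 10^-27 kg × (2.20 × 10^-10 m)²)
KE = 6.83 × 10^-22 J
KE = 4.26 × 10^-3 eV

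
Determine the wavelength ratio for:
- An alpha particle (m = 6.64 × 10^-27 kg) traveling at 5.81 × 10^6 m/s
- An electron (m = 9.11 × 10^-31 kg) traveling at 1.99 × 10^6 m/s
λ₁/λ₂ = 4.70 × 10^-5

Using λ = h/(mv):

λ₁ = h/(m₁v₁) = 1.72 × 10^-14 m
λ₂ = h/(m₂v₂) = 3.65 × 10^-10 m

Ratio λ₁/λ₂ = (m₂v₂)/(m₁v₁)
         = (9.11 × 10^-31 kg × 1.99 × 10^6 m/s) / (6.64 × 10^-27 kg × 5.81 × 10^6 m/s)
         = 4.70 × 10^-5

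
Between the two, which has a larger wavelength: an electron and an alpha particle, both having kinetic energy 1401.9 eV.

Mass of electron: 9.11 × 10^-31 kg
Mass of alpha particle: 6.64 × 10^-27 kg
The electron has the longer wavelength.

Using λ = h/√(2mKE):

For electron: λ₁ = h/√(2m₁KE) = 3.28 × 10^-11 m
For alpha particle: λ₂ = h/√(2m₂KE) = 3.84 × 10^-13 m

Since λ ∝ 1/√m at constant kinetic energy, the lighter particle has the longer wavelength.

The electron has the longer de Broglie wavelength.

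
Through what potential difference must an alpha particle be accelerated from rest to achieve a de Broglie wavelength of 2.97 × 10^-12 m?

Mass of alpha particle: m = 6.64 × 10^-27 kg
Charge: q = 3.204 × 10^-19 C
11.7 V

From λ = h/√(2mqV), we solve for V:

λ² = h²/(2mqV)
V = h²/(2mqλ²)
V = (6.626 × 10^-34 J·s)² / (2 × 6.64 × 10^-27 kg × 3.204 × 10^-19 C × (2.97 × 10^-12 m)²)
V = 11.7 V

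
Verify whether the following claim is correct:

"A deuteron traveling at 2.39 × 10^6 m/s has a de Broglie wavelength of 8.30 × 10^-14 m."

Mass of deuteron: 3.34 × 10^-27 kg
True

The claim is correct.

Using λ = h/(mv):
λ = (6.626 × 10^-34 J·s) / (3.34 × 10^-27 kg × 2.39 × 10^6 m/s)
λ = 8.30 × 10^-14 m

This matches the claimed value.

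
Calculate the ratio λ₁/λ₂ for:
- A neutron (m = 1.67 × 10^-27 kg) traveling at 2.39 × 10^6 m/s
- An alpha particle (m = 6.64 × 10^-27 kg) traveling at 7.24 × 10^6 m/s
λ₁/λ₂ = 12.0

Using λ = h/(mv):

λ₁ = h/(m₁v₁) = 1.66 × 10^-13 m
λ₂ = h/(m₂v₂) = 1.38 × 10^-14 m

Ratio λ₁/λ₂ = (m₂v₂)/(m₁v₁)
         = (6.64 × 10^-27 kg × 7.24 × 10^6 m/s) / (1.67 × 10^-27 kg × 2.39 × 10^6 m/s)
         = 12.0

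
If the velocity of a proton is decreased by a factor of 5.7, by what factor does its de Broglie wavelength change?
The wavelength increases by a factor of 5.7.

From λ = h/(mv), the wavelength is inversely proportional to velocity:

λ ∝ 1/v

If v → v/5.7, then λ → 5.7λ

When velocity is decreased by a factor of 5.7, the wavelength increases by a factor of 5.7.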